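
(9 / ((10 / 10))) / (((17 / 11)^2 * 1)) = 1089 / 289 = 3.77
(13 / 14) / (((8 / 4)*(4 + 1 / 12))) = 39 / 343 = 0.11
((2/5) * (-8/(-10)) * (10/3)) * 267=1424/5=284.80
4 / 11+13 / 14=199 / 154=1.29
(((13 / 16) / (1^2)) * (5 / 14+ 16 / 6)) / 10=1651 / 6720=0.25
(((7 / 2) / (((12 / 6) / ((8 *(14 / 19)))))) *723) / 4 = 35427 / 19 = 1864.58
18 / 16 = 9 / 8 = 1.12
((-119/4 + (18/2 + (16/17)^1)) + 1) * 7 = -8953/68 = -131.66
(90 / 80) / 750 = 0.00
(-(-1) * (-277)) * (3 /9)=-277 /3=-92.33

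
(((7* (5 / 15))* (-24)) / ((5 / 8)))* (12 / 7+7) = -780.80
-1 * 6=-6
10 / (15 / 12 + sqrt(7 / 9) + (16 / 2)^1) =13320 / 12209 - 480 * sqrt(7) / 12209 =0.99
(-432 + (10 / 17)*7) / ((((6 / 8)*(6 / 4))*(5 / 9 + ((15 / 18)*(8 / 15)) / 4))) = -29096 / 51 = -570.51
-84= -84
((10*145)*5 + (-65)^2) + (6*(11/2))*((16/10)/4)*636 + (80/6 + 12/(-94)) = 14017801/705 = 19883.41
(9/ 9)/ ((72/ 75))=1.04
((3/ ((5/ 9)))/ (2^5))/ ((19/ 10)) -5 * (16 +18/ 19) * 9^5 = -1521102213/ 304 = -5003625.70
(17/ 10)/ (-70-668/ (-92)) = -391/ 14430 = -0.03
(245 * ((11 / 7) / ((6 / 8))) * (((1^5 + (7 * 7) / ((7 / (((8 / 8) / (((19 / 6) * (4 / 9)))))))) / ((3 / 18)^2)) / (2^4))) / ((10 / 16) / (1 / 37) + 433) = 1048740 / 69331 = 15.13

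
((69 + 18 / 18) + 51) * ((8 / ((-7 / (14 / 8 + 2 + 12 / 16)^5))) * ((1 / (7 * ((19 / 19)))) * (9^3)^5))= -1471077520545888384921 / 196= -7505497553805552984.29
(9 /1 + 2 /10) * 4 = 184 /5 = 36.80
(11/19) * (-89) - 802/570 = -794/15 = -52.93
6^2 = 36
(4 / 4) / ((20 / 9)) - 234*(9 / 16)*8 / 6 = -175.05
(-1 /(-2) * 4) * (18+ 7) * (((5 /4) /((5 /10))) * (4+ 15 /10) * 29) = 39875 /2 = 19937.50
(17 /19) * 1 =17 /19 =0.89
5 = 5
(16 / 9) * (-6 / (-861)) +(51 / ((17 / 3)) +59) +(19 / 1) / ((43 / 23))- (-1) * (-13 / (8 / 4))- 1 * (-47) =26362267 / 222138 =118.68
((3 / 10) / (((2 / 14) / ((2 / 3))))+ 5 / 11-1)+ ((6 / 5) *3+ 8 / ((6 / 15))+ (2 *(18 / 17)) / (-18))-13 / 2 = 6671 / 374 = 17.84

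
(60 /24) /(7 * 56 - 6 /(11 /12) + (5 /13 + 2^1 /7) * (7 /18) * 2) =6435 /993502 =0.01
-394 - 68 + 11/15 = -6919/15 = -461.27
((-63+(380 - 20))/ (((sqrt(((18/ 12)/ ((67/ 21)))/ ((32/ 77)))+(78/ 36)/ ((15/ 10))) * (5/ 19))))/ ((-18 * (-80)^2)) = -4915053/ 331741000+1066527 * sqrt(737)/ 2653928000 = -0.00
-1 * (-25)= 25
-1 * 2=-2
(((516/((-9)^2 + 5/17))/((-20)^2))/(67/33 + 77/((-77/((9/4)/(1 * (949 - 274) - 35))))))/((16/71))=0.03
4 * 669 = 2676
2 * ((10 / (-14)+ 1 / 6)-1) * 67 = -4355 / 21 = -207.38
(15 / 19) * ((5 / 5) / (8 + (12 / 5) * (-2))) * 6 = 225 / 152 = 1.48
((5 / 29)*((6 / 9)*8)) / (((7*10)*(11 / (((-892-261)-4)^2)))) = 10709192 / 6699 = 1598.63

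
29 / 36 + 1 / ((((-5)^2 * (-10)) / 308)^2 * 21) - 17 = -16.12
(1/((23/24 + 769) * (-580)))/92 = -3/123254930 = -0.00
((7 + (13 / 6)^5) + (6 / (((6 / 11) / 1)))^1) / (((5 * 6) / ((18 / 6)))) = 511261 / 77760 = 6.57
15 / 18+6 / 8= 19 / 12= 1.58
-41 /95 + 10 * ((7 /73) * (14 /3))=84121 /20805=4.04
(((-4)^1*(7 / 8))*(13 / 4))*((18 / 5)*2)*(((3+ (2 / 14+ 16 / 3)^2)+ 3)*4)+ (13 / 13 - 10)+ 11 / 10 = -165169 / 14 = -11797.79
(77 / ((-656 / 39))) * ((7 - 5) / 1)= -3003 / 328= -9.16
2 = 2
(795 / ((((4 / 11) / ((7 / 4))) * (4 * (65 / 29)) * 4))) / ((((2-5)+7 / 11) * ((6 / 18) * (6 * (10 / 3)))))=-11716551 / 1730560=-6.77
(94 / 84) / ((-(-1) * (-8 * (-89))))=47 / 29904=0.00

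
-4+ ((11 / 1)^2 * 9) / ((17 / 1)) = 60.06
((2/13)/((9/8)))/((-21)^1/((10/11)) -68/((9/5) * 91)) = -1120/192589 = -0.01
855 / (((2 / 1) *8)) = 855 / 16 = 53.44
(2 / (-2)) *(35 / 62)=-35 / 62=-0.56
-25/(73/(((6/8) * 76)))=-1425/73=-19.52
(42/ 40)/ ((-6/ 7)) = -49/ 40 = -1.22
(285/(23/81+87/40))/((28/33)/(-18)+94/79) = 5416433550/53402801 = 101.43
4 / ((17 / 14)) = 56 / 17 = 3.29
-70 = -70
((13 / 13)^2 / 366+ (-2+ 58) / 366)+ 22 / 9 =2855 / 1098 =2.60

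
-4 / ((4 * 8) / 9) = -9 / 8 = -1.12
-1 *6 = -6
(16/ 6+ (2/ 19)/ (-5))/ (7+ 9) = 377/ 2280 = 0.17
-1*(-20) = 20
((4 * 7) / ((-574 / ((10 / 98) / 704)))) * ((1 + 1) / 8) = -5 / 2828672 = -0.00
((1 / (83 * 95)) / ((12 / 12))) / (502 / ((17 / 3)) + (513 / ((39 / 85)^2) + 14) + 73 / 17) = 2873 / 57624352730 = 0.00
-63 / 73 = -0.86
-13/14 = -0.93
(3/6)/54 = 1/108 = 0.01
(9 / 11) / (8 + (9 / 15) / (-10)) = 0.10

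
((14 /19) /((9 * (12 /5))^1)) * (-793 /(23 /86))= -1193465 /11799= -101.15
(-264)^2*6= 418176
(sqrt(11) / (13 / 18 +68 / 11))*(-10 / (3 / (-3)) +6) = 3168*sqrt(11) / 1367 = 7.69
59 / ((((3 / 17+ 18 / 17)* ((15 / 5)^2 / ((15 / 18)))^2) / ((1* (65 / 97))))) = 0.27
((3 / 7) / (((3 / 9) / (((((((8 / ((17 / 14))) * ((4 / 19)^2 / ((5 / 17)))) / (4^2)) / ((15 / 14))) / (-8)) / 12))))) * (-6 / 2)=21 / 9025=0.00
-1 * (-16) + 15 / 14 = 239 / 14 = 17.07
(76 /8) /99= 19 /198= 0.10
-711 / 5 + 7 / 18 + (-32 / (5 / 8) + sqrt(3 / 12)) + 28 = -7403 / 45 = -164.51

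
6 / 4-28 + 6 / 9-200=-1355 / 6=-225.83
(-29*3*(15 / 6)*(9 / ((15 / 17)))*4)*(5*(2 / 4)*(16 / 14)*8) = -1419840 / 7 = -202834.29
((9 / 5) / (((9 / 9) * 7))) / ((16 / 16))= 9 / 35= 0.26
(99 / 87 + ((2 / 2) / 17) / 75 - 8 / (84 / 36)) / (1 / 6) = -1185344 / 86275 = -13.74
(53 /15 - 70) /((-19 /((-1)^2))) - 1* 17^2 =-81368 /285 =-285.50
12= 12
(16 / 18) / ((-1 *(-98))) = 0.01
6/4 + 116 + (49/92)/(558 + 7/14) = 3018717/25691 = 117.50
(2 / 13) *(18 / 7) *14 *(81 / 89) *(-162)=-944784 / 1157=-816.58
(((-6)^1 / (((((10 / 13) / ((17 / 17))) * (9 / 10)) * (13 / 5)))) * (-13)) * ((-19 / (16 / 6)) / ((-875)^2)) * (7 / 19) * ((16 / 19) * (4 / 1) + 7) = -2561 / 1662500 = -0.00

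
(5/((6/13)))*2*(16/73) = 1040/219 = 4.75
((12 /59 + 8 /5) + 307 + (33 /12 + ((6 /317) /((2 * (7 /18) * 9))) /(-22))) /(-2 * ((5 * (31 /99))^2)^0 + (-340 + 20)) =-8973550357 /9274443640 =-0.97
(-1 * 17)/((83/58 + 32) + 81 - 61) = -986/3099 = -0.32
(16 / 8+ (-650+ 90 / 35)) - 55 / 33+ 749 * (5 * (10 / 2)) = 379636 / 21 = 18077.90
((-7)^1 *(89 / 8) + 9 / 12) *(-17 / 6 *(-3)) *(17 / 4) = -178313 / 64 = -2786.14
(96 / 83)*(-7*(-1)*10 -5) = 75.18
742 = 742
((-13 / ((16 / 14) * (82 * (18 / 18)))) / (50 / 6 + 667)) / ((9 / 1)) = -91 / 3987168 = -0.00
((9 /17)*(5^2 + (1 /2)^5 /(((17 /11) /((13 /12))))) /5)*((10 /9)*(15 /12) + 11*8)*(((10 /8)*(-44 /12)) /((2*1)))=-542.72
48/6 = 8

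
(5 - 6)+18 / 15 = 1 / 5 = 0.20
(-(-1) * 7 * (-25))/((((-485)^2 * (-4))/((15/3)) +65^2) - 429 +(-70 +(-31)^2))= 0.00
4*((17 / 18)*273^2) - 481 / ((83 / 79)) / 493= 11520870127 / 40919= 281553.07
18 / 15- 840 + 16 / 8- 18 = -4274 / 5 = -854.80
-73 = -73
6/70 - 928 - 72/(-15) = -32309/35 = -923.11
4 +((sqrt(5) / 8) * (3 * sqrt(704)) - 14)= -10 +3 * sqrt(55)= 12.25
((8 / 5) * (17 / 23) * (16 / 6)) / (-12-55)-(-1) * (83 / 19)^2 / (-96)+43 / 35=1836872281 / 1869171360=0.98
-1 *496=-496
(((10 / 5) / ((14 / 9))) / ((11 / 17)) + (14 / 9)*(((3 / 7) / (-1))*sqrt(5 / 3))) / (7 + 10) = 9 / 77 - 2*sqrt(15) / 153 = 0.07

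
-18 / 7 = -2.57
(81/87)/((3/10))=3.10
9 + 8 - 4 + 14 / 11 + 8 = 22.27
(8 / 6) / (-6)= -2 / 9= -0.22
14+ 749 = 763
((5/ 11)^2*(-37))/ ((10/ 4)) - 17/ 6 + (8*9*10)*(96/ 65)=9980623/ 9438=1057.49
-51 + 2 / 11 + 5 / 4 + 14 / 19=-40823 / 836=-48.83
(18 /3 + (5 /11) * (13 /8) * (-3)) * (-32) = -1332 /11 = -121.09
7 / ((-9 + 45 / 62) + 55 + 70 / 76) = 4123 / 28064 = 0.15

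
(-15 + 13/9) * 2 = -244/9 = -27.11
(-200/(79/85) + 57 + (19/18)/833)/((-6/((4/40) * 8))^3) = 749514068/1998887625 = 0.37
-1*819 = -819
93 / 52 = 1.79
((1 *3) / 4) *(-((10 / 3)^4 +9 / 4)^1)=-40729 / 432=-94.28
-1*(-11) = 11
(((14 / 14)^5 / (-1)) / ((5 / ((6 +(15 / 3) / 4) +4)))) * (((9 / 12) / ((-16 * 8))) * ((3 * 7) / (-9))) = -63 / 2048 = -0.03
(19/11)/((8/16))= 38/11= 3.45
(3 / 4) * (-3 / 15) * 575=-345 / 4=-86.25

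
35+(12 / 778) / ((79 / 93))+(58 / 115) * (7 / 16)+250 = 8064419953 / 28272520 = 285.24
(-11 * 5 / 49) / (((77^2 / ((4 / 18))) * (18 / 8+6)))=-40 / 7844067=-0.00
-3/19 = -0.16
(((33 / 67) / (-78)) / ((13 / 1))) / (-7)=11 / 158522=0.00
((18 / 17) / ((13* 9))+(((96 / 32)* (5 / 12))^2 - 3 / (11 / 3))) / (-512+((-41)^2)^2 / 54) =791181 / 54417701624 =0.00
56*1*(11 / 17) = 616 / 17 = 36.24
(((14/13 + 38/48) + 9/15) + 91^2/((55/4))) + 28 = 10857529/17160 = 632.72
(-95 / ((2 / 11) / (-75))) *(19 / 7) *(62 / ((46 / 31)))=1431049125 / 322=4444251.94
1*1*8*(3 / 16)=3 / 2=1.50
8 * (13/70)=52/35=1.49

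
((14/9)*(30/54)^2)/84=25/4374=0.01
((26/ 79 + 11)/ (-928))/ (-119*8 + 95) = 895/ 62828384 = 0.00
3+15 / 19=72 / 19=3.79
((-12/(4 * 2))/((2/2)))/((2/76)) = -57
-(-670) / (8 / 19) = 6365 / 4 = 1591.25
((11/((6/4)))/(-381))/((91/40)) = -880/104013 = -0.01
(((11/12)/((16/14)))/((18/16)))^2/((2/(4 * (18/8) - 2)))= 41503/23328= 1.78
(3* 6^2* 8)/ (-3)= -288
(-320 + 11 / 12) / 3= -3829 / 36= -106.36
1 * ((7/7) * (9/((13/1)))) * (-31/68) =-279/884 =-0.32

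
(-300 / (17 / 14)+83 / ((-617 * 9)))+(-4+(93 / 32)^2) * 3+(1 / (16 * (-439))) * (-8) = -9918877464883 / 42436647936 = -233.73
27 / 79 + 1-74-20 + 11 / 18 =-130891 / 1422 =-92.05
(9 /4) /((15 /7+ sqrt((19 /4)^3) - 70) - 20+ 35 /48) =-22131900 /844926349 - 603288 * sqrt(19) /844926349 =-0.03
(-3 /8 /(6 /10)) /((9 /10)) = -25 /36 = -0.69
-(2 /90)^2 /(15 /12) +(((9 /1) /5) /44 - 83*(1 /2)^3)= -9208027 /891000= -10.33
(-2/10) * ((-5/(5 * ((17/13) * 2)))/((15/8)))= 52/1275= 0.04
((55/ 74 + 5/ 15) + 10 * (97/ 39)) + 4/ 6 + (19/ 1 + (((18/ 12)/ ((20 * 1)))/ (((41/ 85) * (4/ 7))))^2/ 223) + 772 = 817.62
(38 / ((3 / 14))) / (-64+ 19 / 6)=-1064 / 365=-2.92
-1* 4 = -4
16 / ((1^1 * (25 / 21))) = 336 / 25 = 13.44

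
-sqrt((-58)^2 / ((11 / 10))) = -58 * sqrt(110) / 11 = -55.30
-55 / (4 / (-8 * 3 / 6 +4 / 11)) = 50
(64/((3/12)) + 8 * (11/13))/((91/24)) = 11712/169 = 69.30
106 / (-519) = -106 / 519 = -0.20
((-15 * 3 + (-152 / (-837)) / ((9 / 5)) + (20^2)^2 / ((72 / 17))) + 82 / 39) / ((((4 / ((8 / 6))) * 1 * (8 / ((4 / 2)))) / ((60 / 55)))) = 3695348977 / 1077219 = 3430.45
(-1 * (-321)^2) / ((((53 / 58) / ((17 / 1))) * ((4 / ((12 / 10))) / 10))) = -304795278 / 53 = -5750854.30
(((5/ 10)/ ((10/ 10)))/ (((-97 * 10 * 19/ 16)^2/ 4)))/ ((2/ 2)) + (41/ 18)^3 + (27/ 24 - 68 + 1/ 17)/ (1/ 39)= -2729853257804821/ 1052366776425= -2594.01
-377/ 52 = -29/ 4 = -7.25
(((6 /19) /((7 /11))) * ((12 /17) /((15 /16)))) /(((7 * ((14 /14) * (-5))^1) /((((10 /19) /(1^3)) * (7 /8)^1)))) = -1056 /214795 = -0.00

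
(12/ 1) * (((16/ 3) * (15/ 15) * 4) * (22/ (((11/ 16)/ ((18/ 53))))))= 147456/ 53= 2782.19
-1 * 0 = 0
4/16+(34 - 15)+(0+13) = 129/4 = 32.25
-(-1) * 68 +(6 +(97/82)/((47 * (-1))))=285099/3854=73.97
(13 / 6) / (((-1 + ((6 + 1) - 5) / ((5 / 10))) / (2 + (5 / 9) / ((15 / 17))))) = 923 / 486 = 1.90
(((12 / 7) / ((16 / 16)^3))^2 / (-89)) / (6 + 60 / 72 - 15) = 864 / 213689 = 0.00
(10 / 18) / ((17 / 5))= 25 / 153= 0.16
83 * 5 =415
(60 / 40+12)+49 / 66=470 / 33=14.24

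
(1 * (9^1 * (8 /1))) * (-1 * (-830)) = 59760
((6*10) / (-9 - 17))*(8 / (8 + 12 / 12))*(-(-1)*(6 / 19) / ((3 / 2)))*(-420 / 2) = 22400 / 247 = 90.69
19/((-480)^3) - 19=-2101248019/110592000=-19.00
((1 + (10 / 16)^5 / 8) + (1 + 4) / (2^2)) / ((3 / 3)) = 592949 / 262144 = 2.26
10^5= 100000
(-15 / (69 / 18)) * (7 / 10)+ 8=121 / 23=5.26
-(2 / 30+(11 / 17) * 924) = -152477 / 255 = -597.95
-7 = -7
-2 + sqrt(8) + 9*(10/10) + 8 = 2*sqrt(2) + 15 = 17.83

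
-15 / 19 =-0.79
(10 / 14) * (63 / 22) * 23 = 1035 / 22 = 47.05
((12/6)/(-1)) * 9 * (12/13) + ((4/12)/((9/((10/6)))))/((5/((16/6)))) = -52384/3159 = -16.58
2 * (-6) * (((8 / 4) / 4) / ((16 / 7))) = -21 / 8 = -2.62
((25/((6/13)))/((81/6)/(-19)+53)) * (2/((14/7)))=6175/5961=1.04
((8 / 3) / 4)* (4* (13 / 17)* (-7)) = -728 / 51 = -14.27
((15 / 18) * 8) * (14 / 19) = 280 / 57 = 4.91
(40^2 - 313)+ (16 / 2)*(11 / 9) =1296.78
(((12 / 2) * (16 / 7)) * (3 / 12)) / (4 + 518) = 4 / 609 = 0.01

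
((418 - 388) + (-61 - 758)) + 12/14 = -5517/7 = -788.14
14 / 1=14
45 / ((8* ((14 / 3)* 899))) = 135 / 100688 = 0.00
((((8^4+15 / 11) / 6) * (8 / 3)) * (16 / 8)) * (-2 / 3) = -721136 / 297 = -2428.07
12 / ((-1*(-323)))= 12 / 323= 0.04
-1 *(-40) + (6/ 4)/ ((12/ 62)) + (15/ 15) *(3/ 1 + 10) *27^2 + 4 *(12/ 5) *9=192223/ 20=9611.15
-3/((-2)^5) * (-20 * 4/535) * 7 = -21/214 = -0.10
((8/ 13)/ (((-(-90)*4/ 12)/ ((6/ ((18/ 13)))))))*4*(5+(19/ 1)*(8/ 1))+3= 2647/ 45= 58.82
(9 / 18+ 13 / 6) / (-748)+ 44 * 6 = 264.00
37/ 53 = 0.70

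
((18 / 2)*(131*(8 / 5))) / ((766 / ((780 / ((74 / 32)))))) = 11771136 / 14171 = 830.65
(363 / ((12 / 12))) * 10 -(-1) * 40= 3670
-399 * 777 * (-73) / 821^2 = 22631679 / 674041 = 33.58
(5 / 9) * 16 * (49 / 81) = 3920 / 729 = 5.38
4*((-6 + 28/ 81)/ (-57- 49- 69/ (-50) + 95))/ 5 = 0.47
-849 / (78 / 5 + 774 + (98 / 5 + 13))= -4245 / 4111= -1.03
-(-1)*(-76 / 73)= -76 / 73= -1.04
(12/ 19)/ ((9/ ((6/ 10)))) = 4/ 95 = 0.04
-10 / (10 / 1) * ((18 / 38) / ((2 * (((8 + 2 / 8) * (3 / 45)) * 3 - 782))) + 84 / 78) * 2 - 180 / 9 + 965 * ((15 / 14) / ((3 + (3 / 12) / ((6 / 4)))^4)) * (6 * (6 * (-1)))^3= -479743.05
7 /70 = 1 /10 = 0.10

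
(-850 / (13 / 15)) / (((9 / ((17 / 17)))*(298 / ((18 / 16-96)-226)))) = 117.34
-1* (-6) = 6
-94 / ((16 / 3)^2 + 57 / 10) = -8460 / 3073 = -2.75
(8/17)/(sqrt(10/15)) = 0.58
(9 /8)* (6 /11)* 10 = 135 /22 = 6.14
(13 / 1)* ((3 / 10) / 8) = 39 / 80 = 0.49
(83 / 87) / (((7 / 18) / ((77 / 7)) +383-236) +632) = 5478 / 4473221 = 0.00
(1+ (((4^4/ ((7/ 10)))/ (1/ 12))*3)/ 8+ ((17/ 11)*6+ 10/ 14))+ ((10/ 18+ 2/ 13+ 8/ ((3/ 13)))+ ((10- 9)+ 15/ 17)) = 259435013/ 153153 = 1693.96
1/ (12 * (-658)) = -1/ 7896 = -0.00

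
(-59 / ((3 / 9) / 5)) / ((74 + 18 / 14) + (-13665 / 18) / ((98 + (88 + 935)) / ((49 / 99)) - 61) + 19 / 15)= -4013988300 / 345647083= -11.61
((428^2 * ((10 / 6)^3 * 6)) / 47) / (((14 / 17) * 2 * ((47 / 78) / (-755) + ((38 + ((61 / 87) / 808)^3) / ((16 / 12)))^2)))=45532911881381491313065966390864773120000 / 562647830683509763126165796711852177143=80.93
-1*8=-8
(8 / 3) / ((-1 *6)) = -4 / 9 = -0.44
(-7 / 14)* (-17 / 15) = 17 / 30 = 0.57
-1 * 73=-73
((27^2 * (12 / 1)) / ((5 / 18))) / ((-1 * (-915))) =52488 / 1525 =34.42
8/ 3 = 2.67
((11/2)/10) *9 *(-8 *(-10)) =396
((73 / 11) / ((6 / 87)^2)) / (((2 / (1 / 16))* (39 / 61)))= 3744973 / 54912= 68.20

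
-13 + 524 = 511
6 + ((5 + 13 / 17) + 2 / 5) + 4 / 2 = 1204 / 85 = 14.16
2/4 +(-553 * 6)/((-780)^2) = 50147/101400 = 0.49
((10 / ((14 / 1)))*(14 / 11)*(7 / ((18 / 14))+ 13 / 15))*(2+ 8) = 57.37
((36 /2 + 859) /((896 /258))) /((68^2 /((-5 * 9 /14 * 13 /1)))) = -66182805 /29001728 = -2.28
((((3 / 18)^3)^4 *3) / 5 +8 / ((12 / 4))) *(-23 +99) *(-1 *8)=-183817175059 / 113374080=-1621.33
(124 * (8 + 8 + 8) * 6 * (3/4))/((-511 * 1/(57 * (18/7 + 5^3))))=-681666192/3577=-190569.25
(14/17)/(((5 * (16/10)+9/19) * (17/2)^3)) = 0.00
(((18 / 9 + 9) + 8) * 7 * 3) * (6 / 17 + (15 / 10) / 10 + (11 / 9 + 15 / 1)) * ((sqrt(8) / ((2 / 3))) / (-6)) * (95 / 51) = -129329333 * sqrt(2) / 20808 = -8789.85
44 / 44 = 1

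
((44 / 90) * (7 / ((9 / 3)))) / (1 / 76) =11704 / 135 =86.70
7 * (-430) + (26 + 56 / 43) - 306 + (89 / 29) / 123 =-504419911 / 153381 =-3288.67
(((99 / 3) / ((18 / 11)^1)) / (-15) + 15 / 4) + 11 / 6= 763 / 180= 4.24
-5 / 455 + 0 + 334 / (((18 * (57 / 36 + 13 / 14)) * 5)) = 422351 / 288015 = 1.47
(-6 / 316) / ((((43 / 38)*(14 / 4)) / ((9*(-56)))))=8208 / 3397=2.42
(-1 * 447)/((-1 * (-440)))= -447/440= -1.02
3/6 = 1/2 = 0.50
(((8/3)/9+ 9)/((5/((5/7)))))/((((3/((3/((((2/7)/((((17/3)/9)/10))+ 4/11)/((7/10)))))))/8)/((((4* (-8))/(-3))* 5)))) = 2628472/32481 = 80.92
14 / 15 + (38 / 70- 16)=-305 / 21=-14.52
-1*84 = -84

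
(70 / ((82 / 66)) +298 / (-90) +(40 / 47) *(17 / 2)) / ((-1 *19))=-5225827 / 1647585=-3.17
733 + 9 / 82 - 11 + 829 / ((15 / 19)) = 2179777 / 1230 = 1772.18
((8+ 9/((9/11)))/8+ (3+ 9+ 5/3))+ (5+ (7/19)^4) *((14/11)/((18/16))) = 747239227/34404744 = 21.72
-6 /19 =-0.32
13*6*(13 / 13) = 78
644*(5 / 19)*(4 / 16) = 805 / 19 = 42.37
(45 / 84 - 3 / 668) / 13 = 0.04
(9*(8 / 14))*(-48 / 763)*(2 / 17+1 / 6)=-8352 / 90797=-0.09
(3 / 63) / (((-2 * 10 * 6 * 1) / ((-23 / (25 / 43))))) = 989 / 63000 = 0.02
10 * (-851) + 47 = -8463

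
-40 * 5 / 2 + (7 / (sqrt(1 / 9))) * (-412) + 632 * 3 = -6856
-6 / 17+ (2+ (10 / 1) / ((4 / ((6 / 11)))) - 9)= -1120 / 187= -5.99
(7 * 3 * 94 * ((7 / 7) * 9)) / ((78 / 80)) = 236880 / 13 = 18221.54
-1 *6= -6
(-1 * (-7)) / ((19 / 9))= 63 / 19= 3.32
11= 11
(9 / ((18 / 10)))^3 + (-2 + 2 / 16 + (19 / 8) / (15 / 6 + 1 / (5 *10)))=31265 / 252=124.07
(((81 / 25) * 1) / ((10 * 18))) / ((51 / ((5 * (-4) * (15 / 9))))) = -1 / 85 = -0.01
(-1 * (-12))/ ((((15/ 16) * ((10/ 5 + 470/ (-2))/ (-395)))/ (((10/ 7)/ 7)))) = 4.43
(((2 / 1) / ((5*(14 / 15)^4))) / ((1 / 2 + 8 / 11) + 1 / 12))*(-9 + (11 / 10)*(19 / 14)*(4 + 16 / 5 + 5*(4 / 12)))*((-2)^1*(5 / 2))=-28311525 / 3322984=-8.52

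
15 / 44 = 0.34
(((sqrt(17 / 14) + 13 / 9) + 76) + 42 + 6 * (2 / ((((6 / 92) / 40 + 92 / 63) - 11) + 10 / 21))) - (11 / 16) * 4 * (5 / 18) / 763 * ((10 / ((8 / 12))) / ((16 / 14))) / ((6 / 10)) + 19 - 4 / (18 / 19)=sqrt(238) / 14 + 8763379555123 / 65951515584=133.98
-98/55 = -1.78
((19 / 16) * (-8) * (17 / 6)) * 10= -1615 / 6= -269.17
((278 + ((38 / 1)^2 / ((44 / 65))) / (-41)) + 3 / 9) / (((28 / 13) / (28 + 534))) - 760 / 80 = 1118332121 / 18942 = 59039.81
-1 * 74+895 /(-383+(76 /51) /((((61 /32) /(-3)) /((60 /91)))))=-2769806059 /36288481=-76.33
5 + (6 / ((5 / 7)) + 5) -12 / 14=614 / 35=17.54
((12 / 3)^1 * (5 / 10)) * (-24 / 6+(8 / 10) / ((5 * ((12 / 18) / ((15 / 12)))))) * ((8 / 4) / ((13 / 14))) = -1036 / 65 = -15.94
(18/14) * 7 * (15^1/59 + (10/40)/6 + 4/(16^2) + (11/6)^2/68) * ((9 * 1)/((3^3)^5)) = 208535/102342782016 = 0.00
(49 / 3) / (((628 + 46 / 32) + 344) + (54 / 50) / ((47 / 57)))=921200 / 54975747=0.02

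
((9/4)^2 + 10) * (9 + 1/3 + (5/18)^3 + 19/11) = 171335335/1026432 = 166.92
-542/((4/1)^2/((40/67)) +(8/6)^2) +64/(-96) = -19.63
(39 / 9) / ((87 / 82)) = 1066 / 261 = 4.08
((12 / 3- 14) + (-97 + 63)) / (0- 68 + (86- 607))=44 / 589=0.07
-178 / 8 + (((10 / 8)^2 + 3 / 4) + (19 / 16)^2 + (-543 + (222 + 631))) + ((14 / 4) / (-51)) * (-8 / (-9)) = 34242035 / 117504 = 291.41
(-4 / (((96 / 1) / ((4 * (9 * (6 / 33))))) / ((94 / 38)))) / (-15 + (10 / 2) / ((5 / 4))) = 141 / 2299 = 0.06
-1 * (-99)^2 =-9801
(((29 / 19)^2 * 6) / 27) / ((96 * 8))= 841 / 1247616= 0.00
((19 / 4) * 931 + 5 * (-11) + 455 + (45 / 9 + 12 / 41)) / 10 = 791717 / 1640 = 482.75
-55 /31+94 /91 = -2091 /2821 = -0.74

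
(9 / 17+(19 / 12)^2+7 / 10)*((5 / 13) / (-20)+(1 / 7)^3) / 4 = -4436101 / 291083520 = -0.02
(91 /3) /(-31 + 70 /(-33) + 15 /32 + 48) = 32032 /16207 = 1.98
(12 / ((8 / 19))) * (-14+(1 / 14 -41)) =-43833 / 28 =-1565.46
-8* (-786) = 6288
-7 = -7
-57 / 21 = -19 / 7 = -2.71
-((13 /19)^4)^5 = -19004963774880799438801 /37589973457545958193355601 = -0.00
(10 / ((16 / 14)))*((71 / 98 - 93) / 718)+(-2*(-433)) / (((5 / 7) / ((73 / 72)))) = 2222101001 / 1809360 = 1228.11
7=7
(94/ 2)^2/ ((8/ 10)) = 11045/ 4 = 2761.25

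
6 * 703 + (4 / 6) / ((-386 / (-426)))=814216 / 193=4218.74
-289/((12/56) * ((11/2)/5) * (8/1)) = -153.26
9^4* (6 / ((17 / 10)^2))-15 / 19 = 74791065 / 5491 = 13620.66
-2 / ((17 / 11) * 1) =-22 / 17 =-1.29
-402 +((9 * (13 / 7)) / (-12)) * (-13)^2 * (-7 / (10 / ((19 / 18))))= -54737 / 240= -228.07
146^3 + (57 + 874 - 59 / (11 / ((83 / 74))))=3113060.98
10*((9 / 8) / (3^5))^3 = 5 / 5038848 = 0.00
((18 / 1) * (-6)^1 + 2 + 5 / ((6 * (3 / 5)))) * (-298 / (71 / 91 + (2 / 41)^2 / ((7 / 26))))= 39508.01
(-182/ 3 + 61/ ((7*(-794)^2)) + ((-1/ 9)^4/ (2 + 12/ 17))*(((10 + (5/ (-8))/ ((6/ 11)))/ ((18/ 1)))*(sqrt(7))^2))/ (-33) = 17452968760212767/ 9493680356588736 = 1.84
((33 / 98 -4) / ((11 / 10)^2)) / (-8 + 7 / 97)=1741150 / 4559401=0.38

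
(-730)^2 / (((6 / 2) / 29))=15454100 / 3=5151366.67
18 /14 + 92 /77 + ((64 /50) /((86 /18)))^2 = 227111063 /88983125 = 2.55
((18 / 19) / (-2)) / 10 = -9 / 190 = -0.05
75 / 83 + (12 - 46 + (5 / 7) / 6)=-114959 / 3486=-32.98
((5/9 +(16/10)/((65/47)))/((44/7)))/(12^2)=35063/18532800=0.00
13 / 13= 1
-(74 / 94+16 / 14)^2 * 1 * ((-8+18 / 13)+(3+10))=-33467675 / 1407133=-23.78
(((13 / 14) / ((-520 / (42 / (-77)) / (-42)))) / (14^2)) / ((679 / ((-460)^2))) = -23805 / 365981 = -0.07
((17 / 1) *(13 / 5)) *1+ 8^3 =2781 / 5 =556.20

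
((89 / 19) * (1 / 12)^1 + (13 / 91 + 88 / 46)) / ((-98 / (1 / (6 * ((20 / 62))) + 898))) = -4841046067 / 215843040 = -22.43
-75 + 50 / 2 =-50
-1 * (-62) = 62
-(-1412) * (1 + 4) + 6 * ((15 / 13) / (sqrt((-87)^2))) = 2661650 / 377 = 7060.08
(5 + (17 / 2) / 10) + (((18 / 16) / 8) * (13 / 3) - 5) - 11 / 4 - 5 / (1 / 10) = -16413 / 320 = -51.29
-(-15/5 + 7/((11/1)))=26/11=2.36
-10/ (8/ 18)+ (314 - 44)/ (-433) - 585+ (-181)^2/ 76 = -5826617/ 32908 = -177.06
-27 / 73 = -0.37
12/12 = 1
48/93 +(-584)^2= 10572752/31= 341056.52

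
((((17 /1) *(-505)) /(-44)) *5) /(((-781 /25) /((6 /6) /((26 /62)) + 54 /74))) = -803770625 /8264542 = -97.26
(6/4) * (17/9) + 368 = 2225/6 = 370.83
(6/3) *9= 18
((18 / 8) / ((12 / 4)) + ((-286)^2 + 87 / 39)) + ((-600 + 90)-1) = 4226975 / 52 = 81287.98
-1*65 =-65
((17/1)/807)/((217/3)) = 17/58373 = 0.00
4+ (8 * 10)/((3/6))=164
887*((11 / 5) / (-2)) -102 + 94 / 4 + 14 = -1040.20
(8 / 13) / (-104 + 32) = -1 / 117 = -0.01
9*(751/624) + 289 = 62365/208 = 299.83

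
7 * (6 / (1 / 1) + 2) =56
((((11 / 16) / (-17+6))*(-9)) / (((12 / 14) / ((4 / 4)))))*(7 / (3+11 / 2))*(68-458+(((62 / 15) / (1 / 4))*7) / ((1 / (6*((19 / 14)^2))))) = 326697 / 680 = 480.44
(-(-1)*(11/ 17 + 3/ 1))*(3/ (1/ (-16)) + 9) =-2418/ 17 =-142.24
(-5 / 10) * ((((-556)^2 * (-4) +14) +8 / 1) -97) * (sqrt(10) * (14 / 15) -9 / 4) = -11129571 / 8 +8656333 * sqrt(10) / 15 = 433718.86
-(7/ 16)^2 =-49/ 256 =-0.19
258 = 258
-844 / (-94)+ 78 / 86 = 9.89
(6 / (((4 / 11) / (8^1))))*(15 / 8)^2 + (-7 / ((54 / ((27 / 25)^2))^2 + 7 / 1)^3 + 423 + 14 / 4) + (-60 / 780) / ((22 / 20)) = 7848643048659142976703645 / 8813822050510426039376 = 890.49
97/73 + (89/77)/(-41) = 299732/230461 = 1.30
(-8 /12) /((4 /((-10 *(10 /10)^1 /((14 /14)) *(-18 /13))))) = -30 /13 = -2.31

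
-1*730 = -730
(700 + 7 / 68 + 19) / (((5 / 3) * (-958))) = -146697 / 325720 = -0.45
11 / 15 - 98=-1459 / 15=-97.27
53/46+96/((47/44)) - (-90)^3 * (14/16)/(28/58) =1428437210/1081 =1321403.52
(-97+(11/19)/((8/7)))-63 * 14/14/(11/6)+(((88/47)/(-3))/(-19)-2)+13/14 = -217662623/1650264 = -131.90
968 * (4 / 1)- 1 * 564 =3308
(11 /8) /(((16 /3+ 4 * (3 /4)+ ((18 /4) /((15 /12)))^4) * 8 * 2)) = 20625 /42310784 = 0.00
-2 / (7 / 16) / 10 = -16 / 35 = -0.46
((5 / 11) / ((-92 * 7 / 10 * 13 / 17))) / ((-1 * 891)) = 425 / 41026986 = 0.00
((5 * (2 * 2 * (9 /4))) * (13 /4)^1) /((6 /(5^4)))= 121875 /8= 15234.38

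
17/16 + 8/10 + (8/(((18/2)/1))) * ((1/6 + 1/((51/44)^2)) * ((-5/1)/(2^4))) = 3014041/1872720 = 1.61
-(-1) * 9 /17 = 9 /17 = 0.53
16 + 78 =94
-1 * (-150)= 150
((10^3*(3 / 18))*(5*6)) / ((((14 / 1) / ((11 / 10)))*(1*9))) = 2750 / 63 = 43.65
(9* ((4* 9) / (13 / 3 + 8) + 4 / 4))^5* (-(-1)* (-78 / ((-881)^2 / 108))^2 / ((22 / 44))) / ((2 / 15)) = 4028844763394653527000000 / 41774595561120213397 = 96442.46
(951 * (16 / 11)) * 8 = 11066.18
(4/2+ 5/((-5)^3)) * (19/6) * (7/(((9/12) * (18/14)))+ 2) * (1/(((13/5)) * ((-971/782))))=-18201050/1022463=-17.80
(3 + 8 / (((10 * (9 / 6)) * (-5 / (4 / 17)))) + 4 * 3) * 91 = 1362.72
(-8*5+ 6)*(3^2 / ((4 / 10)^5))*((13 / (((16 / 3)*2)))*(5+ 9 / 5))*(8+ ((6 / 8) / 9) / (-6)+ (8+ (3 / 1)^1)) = -9629660625 / 2048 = -4701982.73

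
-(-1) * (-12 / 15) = -4 / 5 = -0.80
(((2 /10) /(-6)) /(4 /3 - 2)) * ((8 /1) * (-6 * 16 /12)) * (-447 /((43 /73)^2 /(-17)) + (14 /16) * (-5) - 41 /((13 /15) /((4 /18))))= -25251747094 /360555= -70035.77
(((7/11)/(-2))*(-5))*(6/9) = 35/33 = 1.06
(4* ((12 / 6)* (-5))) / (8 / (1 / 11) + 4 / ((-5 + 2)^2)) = -90 / 199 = -0.45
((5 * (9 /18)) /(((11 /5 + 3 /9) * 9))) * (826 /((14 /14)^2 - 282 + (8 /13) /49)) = -6577025 /20404746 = -0.32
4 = 4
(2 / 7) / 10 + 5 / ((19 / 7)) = 1244 / 665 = 1.87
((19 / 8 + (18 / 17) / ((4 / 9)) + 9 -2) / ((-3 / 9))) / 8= -4797 / 1088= -4.41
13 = 13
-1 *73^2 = -5329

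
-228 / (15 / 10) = -152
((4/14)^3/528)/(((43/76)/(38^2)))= 54872/486717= 0.11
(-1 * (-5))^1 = 5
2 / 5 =0.40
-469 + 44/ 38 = -8889/ 19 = -467.84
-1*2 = -2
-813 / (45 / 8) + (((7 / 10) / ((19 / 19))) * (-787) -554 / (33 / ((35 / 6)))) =-785429 / 990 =-793.36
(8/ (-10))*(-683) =2732/ 5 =546.40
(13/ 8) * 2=3.25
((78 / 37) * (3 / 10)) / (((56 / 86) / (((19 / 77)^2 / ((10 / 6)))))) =5448573 / 153561100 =0.04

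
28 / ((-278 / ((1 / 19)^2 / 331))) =-14 / 16609249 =-0.00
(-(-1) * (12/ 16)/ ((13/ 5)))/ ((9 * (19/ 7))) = 35/ 2964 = 0.01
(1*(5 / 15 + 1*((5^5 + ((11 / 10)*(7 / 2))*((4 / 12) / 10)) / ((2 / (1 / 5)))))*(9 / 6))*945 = 354767553 / 800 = 443459.44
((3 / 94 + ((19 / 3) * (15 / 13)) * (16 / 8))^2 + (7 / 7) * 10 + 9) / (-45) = -348746597 / 67197780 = -5.19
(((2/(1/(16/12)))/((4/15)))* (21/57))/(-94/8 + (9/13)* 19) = 3640/1387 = 2.62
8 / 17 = 0.47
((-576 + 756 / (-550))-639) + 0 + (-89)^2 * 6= 12735147 / 275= 46309.63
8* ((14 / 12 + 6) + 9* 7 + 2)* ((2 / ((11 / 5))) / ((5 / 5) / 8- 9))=-138560 / 2343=-59.14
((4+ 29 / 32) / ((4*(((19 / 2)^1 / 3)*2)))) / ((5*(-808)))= -471 / 9825280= -0.00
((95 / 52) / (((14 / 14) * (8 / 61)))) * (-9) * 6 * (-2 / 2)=156465 / 208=752.24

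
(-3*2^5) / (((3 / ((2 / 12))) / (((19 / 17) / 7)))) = -304 / 357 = -0.85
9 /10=0.90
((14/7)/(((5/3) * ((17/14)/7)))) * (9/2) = 2646/85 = 31.13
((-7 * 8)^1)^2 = 3136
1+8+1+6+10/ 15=50/ 3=16.67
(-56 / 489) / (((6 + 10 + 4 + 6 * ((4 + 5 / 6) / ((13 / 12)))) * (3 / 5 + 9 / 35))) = -637 / 222984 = -0.00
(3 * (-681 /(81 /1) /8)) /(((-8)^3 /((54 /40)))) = 681 /81920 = 0.01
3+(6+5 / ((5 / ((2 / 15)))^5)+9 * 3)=17085937532 / 474609375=36.00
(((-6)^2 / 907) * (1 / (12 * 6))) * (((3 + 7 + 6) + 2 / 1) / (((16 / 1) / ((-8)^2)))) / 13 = 36 / 11791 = 0.00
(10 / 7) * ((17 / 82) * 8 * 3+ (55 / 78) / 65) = 1036535 / 145509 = 7.12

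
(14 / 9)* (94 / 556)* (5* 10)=16450 / 1251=13.15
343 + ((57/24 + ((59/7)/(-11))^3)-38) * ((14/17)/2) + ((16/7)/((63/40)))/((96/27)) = 2914201295/8869784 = 328.55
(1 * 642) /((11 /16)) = 10272 /11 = 933.82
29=29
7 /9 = 0.78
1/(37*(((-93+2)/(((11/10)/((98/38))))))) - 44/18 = -36298141/14848470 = -2.44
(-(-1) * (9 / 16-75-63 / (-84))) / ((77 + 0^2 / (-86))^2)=-1179 / 94864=-0.01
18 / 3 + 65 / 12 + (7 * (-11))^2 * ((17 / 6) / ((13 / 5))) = 1009711 / 156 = 6472.51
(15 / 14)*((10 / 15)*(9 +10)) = 95 / 7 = 13.57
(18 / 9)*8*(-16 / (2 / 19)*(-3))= 7296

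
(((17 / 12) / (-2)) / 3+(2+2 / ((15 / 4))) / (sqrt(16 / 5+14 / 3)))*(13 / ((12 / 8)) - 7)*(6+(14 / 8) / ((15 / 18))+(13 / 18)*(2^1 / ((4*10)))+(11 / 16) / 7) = -705517 / 217728+788519*sqrt(1770) / 2676240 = 9.16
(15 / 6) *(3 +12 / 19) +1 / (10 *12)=20719 / 2280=9.09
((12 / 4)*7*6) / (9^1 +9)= 7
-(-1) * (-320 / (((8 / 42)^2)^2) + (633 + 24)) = -969777 / 4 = -242444.25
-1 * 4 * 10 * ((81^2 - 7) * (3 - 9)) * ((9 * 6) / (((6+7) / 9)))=764458560 / 13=58804504.62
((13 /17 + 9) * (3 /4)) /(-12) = -83 /136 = -0.61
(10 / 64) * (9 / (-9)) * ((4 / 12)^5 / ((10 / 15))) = -5 / 5184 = -0.00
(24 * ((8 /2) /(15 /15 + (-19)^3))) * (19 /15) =-304 /17145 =-0.02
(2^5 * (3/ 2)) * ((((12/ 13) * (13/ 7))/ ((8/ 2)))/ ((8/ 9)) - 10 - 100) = -36798/ 7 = -5256.86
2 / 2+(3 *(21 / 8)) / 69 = 205 / 184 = 1.11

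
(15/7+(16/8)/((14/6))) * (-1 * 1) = -3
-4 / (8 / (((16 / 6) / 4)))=-1 / 3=-0.33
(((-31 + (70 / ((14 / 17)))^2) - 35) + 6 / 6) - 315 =6845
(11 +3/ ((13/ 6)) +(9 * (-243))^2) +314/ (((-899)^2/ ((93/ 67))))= 4782981.39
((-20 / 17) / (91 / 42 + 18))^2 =14400 / 4231249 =0.00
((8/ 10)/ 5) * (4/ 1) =16/ 25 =0.64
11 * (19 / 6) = 209 / 6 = 34.83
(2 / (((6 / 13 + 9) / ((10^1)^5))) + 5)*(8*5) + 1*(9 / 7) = 728173307 / 861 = 845729.74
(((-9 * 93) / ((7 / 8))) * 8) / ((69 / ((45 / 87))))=-267840 / 4669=-57.37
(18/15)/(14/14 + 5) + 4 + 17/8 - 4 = 2.32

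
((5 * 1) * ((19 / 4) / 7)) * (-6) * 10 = -1425 / 7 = -203.57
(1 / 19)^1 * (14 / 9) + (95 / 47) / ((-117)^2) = 0.08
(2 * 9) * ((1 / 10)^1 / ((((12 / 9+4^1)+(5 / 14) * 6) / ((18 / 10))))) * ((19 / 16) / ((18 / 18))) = 32319 / 62800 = 0.51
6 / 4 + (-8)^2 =131 / 2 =65.50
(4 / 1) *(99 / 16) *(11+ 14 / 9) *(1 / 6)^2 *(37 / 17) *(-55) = -2529505 / 2448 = -1033.29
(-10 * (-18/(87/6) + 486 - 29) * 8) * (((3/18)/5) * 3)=-105736/29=-3646.07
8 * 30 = 240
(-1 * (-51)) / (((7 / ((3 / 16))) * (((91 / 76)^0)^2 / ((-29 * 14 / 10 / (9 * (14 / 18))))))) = -4437 / 560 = -7.92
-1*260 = -260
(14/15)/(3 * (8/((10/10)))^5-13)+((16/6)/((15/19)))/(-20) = -3734848/22115475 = -0.17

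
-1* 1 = -1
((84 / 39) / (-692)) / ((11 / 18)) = -126 / 24739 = -0.01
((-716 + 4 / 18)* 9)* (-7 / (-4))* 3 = -67641 / 2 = -33820.50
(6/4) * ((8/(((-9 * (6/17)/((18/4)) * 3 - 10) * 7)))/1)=-102/721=-0.14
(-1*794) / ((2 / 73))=-28981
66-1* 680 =-614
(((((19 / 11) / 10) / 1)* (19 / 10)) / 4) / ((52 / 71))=25631 / 228800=0.11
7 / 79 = 0.09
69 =69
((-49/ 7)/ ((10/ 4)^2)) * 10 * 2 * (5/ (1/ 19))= -2128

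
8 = 8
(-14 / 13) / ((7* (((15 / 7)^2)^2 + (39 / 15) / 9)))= -108045 / 15010697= -0.01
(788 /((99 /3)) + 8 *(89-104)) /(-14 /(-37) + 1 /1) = -117364 /1683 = -69.73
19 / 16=1.19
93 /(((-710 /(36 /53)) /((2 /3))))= -1116 /18815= -0.06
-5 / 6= -0.83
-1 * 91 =-91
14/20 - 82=-813/10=-81.30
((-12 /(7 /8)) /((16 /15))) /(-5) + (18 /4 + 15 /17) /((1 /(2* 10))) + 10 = 14306 /119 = 120.22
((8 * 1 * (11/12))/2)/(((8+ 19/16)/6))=352/147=2.39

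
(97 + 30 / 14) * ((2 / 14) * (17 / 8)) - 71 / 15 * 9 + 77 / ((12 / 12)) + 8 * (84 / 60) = 74183 / 980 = 75.70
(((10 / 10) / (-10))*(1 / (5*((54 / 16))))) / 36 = -1 / 6075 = -0.00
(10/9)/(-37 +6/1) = -0.04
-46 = -46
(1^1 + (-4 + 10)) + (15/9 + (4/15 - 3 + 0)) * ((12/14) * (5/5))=213/35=6.09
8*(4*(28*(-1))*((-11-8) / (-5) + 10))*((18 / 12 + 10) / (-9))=236992 / 15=15799.47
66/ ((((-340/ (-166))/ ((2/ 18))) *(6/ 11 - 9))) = -10043/ 23715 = -0.42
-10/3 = -3.33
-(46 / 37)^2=-2116 / 1369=-1.55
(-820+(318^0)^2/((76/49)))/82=-62271/6232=-9.99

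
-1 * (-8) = 8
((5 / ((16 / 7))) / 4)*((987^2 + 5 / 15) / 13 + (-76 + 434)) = 51388225 / 1248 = 41176.46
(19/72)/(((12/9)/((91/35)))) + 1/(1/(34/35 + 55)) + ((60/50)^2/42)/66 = 10438711/184800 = 56.49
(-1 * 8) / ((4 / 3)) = -6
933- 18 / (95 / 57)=4611 / 5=922.20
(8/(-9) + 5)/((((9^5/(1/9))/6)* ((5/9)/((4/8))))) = 37/885735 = 0.00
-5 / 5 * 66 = -66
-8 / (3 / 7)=-56 / 3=-18.67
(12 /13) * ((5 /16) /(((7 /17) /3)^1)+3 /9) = 877 /364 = 2.41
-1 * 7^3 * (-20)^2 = -137200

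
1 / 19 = 0.05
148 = 148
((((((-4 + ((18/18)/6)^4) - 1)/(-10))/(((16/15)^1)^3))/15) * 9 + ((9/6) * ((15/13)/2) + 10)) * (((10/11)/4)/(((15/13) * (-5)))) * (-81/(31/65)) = 6646204305/89391104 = 74.35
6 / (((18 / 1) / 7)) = 7 / 3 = 2.33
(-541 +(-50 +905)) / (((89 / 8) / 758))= 1904096 / 89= 21394.34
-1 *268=-268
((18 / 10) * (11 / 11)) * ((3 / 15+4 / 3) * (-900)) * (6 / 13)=-14904 / 13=-1146.46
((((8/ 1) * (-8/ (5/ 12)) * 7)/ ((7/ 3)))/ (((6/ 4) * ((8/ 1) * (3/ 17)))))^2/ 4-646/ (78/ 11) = 11452679/ 975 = 11746.34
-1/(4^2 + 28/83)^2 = -6889/1838736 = -0.00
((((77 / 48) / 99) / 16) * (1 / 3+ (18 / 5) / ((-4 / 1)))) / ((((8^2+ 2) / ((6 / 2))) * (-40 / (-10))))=-119 / 18247680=-0.00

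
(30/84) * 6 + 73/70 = 223/70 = 3.19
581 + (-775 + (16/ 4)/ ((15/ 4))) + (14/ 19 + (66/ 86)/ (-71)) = -167240533/ 870105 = -192.21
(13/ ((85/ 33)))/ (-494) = -33/ 3230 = -0.01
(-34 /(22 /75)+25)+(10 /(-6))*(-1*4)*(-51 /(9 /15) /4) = -7675 /33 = -232.58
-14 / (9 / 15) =-70 / 3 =-23.33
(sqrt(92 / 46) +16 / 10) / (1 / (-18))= -144 / 5 - 18 * sqrt(2)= -54.26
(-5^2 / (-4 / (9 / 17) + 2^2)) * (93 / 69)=6975 / 736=9.48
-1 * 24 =-24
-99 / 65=-1.52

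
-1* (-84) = 84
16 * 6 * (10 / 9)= 320 / 3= 106.67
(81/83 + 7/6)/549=0.00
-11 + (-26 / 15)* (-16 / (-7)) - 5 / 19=-30374 / 1995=-15.23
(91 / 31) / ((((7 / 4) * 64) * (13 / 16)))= 1 / 31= 0.03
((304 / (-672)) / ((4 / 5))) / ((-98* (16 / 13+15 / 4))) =1235 / 1066044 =0.00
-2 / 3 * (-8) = 16 / 3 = 5.33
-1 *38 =-38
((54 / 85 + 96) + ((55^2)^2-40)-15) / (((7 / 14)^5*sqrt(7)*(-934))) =-12444906624*sqrt(7) / 277865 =-118496.85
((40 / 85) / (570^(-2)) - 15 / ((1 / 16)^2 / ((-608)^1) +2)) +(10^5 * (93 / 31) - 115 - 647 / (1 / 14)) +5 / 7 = 1095800020082 / 2469607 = 443714.33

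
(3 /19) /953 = 3 /18107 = 0.00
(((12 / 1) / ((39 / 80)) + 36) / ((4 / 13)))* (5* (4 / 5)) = 788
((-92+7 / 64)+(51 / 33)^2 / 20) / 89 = -3553381 / 3446080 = -1.03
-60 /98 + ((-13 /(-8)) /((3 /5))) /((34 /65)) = 182545 /39984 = 4.57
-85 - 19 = -104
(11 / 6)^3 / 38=1331 / 8208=0.16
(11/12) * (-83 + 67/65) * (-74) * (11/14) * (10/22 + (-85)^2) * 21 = 8617603104/13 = 662892546.46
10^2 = 100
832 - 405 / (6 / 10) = 157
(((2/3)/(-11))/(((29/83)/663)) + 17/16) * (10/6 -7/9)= -64617/638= -101.28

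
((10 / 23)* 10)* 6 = 600 / 23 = 26.09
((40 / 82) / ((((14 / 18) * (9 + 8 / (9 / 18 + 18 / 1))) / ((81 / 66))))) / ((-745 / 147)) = -377622 / 23452451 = -0.02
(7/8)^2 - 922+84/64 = -58875/64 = -919.92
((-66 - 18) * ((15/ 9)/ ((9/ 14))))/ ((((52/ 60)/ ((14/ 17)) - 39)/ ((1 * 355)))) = 48706000/ 23907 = 2037.31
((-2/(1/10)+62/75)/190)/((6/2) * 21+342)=-0.00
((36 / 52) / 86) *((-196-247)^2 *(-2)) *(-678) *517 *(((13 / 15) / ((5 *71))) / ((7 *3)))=68790376974 / 534275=128754.62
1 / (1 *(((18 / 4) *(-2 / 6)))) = -2 / 3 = -0.67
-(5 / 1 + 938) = -943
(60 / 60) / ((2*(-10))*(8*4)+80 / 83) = -0.00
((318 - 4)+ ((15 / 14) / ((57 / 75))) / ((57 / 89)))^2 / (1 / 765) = 1953705105159165 / 25542916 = 76487160.09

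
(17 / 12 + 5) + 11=209 / 12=17.42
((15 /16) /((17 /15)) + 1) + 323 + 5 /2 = 89033 /272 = 327.33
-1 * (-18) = 18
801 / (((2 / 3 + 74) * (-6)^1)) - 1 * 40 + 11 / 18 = -166025 / 4032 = -41.18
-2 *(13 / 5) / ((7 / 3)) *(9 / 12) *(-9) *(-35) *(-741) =780273 / 2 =390136.50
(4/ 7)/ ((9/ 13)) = 52/ 63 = 0.83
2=2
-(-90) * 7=630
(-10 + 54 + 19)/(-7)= -9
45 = 45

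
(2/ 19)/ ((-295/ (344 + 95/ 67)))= -0.12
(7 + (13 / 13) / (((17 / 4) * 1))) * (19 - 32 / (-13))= 34317 / 221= 155.28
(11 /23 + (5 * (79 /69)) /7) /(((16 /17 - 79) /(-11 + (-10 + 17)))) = 42568 /640941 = 0.07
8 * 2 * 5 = 80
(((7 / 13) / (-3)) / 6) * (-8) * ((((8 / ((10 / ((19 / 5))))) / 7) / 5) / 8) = 38 / 14625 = 0.00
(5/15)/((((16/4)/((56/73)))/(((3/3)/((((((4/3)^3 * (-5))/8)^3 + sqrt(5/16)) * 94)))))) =-9405849600/43641563502241 - 3615924564 * sqrt(5)/218207817511205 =-0.00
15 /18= 5 /6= 0.83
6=6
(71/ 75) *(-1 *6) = -142/ 25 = -5.68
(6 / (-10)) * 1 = -3 / 5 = -0.60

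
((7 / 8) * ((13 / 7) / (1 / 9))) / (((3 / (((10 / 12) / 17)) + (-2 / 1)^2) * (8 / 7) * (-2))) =-4095 / 41728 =-0.10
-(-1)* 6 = 6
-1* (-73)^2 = -5329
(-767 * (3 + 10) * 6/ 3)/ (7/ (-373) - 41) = 3719183/ 7650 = 486.17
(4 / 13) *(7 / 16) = 7 / 52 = 0.13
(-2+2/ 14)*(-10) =130/ 7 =18.57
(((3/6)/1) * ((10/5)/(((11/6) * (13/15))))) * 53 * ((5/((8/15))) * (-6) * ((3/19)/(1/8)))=-6439500/2717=-2370.08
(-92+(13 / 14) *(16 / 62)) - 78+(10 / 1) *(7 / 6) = -102919 / 651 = -158.09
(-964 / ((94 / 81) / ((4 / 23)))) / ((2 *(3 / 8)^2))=-555264 / 1081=-513.66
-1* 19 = -19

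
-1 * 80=-80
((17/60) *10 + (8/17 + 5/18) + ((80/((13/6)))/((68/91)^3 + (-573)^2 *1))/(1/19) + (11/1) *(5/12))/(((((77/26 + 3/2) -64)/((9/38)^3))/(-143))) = 1088993419145632143/4178674334486353984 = 0.26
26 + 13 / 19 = 507 / 19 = 26.68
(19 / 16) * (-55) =-1045 / 16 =-65.31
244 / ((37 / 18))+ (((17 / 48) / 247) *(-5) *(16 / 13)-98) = 7375733 / 356421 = 20.69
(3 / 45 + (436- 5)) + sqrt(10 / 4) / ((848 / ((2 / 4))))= sqrt(10) / 3392 + 6466 / 15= 431.07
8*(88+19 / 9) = 6488 / 9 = 720.89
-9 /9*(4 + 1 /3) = -13 /3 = -4.33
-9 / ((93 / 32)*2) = -48 / 31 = -1.55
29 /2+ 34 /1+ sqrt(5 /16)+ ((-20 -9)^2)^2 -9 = sqrt(5) /4+ 1414641 /2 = 707321.06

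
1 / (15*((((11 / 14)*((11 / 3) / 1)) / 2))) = 28 / 605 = 0.05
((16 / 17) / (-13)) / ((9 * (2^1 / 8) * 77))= -64 / 153153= -0.00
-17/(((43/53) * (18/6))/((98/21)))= -12614/387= -32.59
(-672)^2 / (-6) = -75264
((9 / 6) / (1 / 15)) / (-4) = -45 / 8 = -5.62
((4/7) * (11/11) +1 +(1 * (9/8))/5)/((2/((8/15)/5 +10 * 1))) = 190637/21000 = 9.08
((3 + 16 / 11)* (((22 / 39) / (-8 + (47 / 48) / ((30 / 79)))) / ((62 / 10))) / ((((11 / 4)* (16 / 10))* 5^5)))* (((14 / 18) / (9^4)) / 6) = -5488 / 51089831052975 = -0.00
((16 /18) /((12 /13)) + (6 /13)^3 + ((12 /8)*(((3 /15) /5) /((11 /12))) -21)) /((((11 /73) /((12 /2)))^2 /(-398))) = 12540509.50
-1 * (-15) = 15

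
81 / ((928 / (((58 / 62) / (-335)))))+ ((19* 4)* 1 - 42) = 11298799 / 332320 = 34.00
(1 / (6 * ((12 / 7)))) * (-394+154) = -70 / 3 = -23.33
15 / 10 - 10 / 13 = 19 / 26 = 0.73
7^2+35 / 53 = 2632 / 53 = 49.66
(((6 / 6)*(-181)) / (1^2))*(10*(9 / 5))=-3258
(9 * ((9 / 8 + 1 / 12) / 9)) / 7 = 0.17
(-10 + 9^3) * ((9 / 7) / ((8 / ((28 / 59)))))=6471 / 118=54.84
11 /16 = 0.69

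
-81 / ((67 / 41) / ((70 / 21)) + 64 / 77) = -2557170 / 41717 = -61.30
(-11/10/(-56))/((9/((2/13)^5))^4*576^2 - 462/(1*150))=880/1767502966860124713547272254191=0.00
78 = 78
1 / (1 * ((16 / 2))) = 1 / 8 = 0.12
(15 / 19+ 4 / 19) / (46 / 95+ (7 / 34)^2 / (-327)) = 35911140 / 17383897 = 2.07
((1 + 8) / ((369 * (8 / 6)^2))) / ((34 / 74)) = 333 / 11152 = 0.03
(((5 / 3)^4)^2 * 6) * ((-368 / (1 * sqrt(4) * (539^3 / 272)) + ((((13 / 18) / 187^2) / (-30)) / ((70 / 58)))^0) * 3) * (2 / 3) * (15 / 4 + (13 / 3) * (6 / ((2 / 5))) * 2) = 3634952798828125 / 38051569017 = 95527.01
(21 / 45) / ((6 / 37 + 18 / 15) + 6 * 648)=259 / 2158596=0.00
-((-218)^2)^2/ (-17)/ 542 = 1129265288/ 4607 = 245119.45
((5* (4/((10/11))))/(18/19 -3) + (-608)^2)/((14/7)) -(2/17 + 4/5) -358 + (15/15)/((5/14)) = 122303957/663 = 184470.52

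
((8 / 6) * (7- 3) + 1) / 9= 19 / 27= 0.70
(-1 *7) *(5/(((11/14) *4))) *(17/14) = -13.52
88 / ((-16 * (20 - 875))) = 11 / 1710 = 0.01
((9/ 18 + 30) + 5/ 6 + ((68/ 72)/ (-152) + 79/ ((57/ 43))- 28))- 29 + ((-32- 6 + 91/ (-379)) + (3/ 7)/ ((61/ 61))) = -1485311/ 382032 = -3.89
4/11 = 0.36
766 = 766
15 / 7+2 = 29 / 7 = 4.14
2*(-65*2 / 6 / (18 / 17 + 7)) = -2210 / 411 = -5.38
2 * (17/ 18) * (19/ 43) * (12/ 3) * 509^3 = 170378919868/ 387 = 440255606.89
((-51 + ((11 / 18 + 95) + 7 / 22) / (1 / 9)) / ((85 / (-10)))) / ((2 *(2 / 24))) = -107232 / 187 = -573.43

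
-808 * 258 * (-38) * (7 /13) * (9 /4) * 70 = 8733599280 /13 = 671815329.23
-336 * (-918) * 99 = 30536352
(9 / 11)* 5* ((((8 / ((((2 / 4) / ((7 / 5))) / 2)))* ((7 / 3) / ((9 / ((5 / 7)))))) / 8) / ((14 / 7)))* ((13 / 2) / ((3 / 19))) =8645 / 99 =87.32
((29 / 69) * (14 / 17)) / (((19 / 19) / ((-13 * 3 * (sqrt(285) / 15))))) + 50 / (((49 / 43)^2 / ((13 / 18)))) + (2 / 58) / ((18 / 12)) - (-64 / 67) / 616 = 12.64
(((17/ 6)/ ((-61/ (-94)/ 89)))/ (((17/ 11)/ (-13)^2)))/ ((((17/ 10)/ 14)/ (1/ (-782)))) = -544333790/ 1216401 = -447.50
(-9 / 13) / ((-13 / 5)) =45 / 169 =0.27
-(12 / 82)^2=-36 / 1681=-0.02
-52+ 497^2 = 246957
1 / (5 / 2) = 0.40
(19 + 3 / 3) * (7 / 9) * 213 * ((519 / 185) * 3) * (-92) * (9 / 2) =-11544692.11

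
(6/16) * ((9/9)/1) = 3/8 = 0.38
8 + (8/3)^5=34712/243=142.85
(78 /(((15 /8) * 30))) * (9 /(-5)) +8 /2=1.50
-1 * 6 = -6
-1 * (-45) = 45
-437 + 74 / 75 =-32701 / 75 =-436.01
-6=-6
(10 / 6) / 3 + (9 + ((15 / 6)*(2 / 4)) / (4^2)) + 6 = 9005 / 576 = 15.63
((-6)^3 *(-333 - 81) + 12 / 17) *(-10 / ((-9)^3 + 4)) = 608088 / 493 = 1233.44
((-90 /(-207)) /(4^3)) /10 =1 /1472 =0.00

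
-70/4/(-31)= 35/62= 0.56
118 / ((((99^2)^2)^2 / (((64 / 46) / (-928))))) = -0.00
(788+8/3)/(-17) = -2372/51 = -46.51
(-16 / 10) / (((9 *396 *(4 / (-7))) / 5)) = 7 / 1782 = 0.00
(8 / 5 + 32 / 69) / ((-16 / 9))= -267 / 230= -1.16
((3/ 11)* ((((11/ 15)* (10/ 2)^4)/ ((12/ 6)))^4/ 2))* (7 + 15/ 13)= 17222412109375/ 5616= 3066668822.89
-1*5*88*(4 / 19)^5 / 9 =-450560 / 22284891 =-0.02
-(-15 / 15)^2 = -1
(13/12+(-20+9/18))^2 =48841/144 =339.17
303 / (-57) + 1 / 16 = -1597 / 304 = -5.25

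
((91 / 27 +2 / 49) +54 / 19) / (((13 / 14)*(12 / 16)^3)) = 20120192 / 1260441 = 15.96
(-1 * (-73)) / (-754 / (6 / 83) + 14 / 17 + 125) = -3723 / 525530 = -0.01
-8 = -8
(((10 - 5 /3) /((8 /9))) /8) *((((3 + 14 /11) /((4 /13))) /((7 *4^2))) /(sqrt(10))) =9165 *sqrt(10) /630784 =0.05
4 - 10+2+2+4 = 2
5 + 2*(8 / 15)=91 / 15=6.07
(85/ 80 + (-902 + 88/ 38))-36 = -284125/ 304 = -934.62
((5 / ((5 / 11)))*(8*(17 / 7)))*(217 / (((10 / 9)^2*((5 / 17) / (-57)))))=-910001466 / 125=-7280011.73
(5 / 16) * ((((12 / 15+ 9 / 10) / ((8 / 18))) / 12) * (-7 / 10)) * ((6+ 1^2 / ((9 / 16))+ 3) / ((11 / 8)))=-11543 / 21120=-0.55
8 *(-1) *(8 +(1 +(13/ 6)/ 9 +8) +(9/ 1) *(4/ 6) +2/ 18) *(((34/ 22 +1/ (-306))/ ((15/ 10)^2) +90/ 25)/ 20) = -409265116/ 10224225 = -40.03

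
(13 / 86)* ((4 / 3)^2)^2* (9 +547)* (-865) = -800284160 / 3483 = -229768.64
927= 927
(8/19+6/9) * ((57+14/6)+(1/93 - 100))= -398/9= -44.22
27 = 27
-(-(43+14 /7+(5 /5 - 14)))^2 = -1024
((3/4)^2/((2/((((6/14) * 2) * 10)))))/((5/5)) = 2.41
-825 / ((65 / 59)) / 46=-9735 / 598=-16.28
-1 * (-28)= 28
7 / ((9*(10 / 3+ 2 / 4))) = 14 / 69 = 0.20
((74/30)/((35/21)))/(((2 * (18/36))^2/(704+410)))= 41218/25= 1648.72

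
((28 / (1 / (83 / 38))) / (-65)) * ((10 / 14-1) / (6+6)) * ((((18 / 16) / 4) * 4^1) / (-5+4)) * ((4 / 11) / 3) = -83 / 27170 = -0.00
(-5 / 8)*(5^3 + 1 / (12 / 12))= -315 / 4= -78.75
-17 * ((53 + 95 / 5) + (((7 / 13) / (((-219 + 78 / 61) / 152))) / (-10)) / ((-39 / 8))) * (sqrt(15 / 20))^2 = -542163218 / 590655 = -917.90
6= 6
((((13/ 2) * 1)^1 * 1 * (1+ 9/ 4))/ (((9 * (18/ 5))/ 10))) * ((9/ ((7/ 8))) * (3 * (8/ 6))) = 16900/ 63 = 268.25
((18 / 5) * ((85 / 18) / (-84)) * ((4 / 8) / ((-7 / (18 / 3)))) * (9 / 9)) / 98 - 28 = -537807 / 19208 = -28.00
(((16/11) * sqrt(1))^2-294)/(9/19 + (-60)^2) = -671042/8277489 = -0.08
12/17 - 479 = -8131/17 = -478.29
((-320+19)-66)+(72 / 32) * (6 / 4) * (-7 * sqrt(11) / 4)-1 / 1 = -368-189 * sqrt(11) / 32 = -387.59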